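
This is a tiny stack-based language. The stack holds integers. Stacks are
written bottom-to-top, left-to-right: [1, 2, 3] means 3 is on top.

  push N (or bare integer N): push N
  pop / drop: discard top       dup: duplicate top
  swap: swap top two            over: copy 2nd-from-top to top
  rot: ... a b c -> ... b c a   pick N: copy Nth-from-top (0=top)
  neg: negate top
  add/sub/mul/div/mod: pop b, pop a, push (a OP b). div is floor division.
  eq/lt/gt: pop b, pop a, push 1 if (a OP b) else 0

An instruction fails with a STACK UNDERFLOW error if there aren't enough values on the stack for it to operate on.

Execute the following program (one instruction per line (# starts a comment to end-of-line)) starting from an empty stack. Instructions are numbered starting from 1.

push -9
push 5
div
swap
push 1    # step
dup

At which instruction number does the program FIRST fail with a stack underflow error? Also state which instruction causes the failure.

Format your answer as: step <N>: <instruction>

Answer: step 4: swap

Derivation:
Step 1 ('push -9'): stack = [-9], depth = 1
Step 2 ('push 5'): stack = [-9, 5], depth = 2
Step 3 ('div'): stack = [-2], depth = 1
Step 4 ('swap'): needs 2 value(s) but depth is 1 — STACK UNDERFLOW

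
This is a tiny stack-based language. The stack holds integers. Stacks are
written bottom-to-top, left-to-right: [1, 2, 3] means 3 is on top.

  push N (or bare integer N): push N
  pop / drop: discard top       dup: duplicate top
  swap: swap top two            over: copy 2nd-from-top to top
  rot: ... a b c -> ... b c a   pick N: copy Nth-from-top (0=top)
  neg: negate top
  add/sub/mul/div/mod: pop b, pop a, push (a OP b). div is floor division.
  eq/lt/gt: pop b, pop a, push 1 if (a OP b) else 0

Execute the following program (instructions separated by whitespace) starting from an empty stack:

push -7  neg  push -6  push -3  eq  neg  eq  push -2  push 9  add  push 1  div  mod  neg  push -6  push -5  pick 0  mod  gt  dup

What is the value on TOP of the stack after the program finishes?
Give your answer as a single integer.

Answer: 0

Derivation:
After 'push -7': [-7]
After 'neg': [7]
After 'push -6': [7, -6]
After 'push -3': [7, -6, -3]
After 'eq': [7, 0]
After 'neg': [7, 0]
After 'eq': [0]
After 'push -2': [0, -2]
After 'push 9': [0, -2, 9]
After 'add': [0, 7]
After 'push 1': [0, 7, 1]
After 'div': [0, 7]
After 'mod': [0]
After 'neg': [0]
After 'push -6': [0, -6]
After 'push -5': [0, -6, -5]
After 'pick 0': [0, -6, -5, -5]
After 'mod': [0, -6, 0]
After 'gt': [0, 0]
After 'dup': [0, 0, 0]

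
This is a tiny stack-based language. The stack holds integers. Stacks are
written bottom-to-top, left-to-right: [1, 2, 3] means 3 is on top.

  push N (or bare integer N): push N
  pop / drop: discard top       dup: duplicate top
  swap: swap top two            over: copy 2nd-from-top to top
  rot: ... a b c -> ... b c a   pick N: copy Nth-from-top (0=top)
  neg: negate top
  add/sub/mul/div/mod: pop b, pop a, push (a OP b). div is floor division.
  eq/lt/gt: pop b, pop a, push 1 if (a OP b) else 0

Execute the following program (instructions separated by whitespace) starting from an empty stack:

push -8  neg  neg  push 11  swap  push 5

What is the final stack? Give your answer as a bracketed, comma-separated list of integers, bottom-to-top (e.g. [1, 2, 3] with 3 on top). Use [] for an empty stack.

Answer: [11, -8, 5]

Derivation:
After 'push -8': [-8]
After 'neg': [8]
After 'neg': [-8]
After 'push 11': [-8, 11]
After 'swap': [11, -8]
After 'push 5': [11, -8, 5]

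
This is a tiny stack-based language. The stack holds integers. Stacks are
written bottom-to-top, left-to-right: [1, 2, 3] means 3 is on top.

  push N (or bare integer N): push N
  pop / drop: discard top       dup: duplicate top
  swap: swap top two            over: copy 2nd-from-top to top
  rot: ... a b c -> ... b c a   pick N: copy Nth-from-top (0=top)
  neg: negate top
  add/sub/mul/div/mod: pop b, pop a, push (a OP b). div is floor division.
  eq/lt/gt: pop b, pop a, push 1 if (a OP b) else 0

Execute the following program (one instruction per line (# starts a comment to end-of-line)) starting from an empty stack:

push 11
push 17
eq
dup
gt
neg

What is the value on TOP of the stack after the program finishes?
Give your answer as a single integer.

After 'push 11': [11]
After 'push 17': [11, 17]
After 'eq': [0]
After 'dup': [0, 0]
After 'gt': [0]
After 'neg': [0]

Answer: 0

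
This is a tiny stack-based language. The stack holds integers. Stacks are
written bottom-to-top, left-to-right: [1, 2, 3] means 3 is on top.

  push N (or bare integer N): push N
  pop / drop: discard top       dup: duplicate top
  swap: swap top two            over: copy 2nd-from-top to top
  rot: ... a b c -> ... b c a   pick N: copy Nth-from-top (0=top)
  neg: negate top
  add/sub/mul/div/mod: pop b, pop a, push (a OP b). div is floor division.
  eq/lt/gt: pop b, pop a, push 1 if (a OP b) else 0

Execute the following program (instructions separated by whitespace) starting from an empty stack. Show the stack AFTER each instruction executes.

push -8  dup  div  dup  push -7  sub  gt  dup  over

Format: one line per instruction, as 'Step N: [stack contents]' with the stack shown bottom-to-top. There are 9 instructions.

Step 1: [-8]
Step 2: [-8, -8]
Step 3: [1]
Step 4: [1, 1]
Step 5: [1, 1, -7]
Step 6: [1, 8]
Step 7: [0]
Step 8: [0, 0]
Step 9: [0, 0, 0]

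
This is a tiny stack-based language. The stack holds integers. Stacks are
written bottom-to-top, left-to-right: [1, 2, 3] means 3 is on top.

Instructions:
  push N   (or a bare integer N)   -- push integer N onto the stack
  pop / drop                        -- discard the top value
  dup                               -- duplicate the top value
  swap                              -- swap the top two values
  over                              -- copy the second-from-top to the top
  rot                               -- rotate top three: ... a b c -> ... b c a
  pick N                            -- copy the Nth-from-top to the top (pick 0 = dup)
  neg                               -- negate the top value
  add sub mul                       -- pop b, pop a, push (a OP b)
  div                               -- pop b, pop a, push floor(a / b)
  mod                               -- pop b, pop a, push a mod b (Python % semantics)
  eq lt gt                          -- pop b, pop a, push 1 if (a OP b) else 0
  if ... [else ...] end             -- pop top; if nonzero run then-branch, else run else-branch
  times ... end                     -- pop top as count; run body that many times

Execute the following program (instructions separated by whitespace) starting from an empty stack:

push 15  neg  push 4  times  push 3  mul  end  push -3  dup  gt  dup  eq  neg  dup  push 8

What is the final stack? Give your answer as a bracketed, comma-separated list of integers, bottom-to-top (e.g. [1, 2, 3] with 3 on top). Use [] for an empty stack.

Answer: [-1215, -1, -1, 8]

Derivation:
After 'push 15': [15]
After 'neg': [-15]
After 'push 4': [-15, 4]
After 'times': [-15]
After 'push 3': [-15, 3]
After 'mul': [-45]
After 'push 3': [-45, 3]
After 'mul': [-135]
After 'push 3': [-135, 3]
After 'mul': [-405]
After 'push 3': [-405, 3]
After 'mul': [-1215]
After 'push -3': [-1215, -3]
After 'dup': [-1215, -3, -3]
After 'gt': [-1215, 0]
After 'dup': [-1215, 0, 0]
After 'eq': [-1215, 1]
After 'neg': [-1215, -1]
After 'dup': [-1215, -1, -1]
After 'push 8': [-1215, -1, -1, 8]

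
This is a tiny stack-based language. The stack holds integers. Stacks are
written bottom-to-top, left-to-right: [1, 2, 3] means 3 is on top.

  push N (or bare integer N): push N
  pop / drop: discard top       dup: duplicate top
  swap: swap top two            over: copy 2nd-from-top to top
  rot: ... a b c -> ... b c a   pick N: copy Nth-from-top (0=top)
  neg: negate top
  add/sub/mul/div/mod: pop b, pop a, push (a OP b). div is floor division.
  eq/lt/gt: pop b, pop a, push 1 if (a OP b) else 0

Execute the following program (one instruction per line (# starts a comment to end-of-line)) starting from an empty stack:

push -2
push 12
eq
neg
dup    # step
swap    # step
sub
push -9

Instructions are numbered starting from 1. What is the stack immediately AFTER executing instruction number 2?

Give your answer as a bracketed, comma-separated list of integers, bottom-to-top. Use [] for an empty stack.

Step 1 ('push -2'): [-2]
Step 2 ('push 12'): [-2, 12]

Answer: [-2, 12]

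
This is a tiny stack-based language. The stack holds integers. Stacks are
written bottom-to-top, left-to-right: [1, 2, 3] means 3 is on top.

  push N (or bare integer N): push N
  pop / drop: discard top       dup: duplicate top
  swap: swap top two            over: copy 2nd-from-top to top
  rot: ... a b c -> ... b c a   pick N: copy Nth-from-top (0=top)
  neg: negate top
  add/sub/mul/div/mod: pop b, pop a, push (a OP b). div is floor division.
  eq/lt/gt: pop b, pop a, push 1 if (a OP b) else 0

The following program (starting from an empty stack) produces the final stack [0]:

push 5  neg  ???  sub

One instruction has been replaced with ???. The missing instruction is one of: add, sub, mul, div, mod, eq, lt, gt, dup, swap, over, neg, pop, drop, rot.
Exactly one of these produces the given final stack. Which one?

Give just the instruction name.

Stack before ???: [-5]
Stack after ???:  [-5, -5]
The instruction that transforms [-5] -> [-5, -5] is: dup

Answer: dup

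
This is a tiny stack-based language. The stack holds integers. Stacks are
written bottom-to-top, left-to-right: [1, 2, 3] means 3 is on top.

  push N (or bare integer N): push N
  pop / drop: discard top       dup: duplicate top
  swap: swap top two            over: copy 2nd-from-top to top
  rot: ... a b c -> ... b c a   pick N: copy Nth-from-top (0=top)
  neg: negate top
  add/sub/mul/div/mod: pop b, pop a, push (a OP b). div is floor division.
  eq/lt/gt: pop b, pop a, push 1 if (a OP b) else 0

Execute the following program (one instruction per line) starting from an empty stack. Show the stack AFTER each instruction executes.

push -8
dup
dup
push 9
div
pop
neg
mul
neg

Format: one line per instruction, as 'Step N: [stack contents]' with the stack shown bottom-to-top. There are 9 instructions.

Step 1: [-8]
Step 2: [-8, -8]
Step 3: [-8, -8, -8]
Step 4: [-8, -8, -8, 9]
Step 5: [-8, -8, -1]
Step 6: [-8, -8]
Step 7: [-8, 8]
Step 8: [-64]
Step 9: [64]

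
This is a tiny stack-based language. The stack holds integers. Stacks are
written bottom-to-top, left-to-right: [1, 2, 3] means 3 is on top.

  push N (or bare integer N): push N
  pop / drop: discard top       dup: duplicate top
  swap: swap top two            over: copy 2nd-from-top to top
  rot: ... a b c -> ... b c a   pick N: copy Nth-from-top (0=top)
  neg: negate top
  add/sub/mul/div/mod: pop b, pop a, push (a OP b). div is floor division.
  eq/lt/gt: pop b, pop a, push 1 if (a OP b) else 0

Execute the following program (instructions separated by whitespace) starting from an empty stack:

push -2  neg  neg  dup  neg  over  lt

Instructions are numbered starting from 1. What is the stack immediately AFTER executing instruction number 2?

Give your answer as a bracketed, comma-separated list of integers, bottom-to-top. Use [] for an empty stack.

Step 1 ('push -2'): [-2]
Step 2 ('neg'): [2]

Answer: [2]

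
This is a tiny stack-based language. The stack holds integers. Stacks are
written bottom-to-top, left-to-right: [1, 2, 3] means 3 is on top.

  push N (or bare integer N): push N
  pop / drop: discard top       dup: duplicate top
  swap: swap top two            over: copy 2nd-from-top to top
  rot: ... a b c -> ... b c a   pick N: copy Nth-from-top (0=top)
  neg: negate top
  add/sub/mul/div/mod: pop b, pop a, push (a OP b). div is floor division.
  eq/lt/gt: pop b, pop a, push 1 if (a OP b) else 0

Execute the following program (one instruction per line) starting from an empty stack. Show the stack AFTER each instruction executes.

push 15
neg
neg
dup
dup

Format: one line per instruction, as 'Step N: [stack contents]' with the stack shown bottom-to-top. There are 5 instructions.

Step 1: [15]
Step 2: [-15]
Step 3: [15]
Step 4: [15, 15]
Step 5: [15, 15, 15]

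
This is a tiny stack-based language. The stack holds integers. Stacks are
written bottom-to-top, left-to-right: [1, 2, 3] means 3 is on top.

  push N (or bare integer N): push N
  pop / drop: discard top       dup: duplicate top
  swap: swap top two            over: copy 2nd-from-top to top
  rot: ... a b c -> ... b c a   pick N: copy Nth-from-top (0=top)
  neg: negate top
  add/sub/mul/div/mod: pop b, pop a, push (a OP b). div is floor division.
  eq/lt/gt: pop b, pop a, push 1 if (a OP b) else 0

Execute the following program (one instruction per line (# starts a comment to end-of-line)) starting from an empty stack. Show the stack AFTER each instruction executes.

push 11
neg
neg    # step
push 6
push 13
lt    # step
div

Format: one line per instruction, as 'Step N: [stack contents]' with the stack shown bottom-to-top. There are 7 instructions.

Step 1: [11]
Step 2: [-11]
Step 3: [11]
Step 4: [11, 6]
Step 5: [11, 6, 13]
Step 6: [11, 1]
Step 7: [11]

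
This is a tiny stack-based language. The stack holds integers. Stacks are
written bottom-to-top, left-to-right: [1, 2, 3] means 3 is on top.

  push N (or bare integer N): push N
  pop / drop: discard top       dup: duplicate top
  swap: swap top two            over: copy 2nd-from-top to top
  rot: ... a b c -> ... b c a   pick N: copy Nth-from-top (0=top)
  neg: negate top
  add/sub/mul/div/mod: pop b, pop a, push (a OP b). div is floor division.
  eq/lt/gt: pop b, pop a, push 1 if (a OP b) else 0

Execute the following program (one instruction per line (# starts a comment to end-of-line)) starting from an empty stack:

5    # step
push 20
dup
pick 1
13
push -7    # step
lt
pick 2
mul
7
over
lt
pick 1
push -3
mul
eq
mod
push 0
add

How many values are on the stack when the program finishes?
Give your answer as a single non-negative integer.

After 'push 5': stack = [5] (depth 1)
After 'push 20': stack = [5, 20] (depth 2)
After 'dup': stack = [5, 20, 20] (depth 3)
After 'pick 1': stack = [5, 20, 20, 20] (depth 4)
After 'push 13': stack = [5, 20, 20, 20, 13] (depth 5)
After 'push -7': stack = [5, 20, 20, 20, 13, -7] (depth 6)
After 'lt': stack = [5, 20, 20, 20, 0] (depth 5)
After 'pick 2': stack = [5, 20, 20, 20, 0, 20] (depth 6)
After 'mul': stack = [5, 20, 20, 20, 0] (depth 5)
After 'push 7': stack = [5, 20, 20, 20, 0, 7] (depth 6)
After 'over': stack = [5, 20, 20, 20, 0, 7, 0] (depth 7)
After 'lt': stack = [5, 20, 20, 20, 0, 0] (depth 6)
After 'pick 1': stack = [5, 20, 20, 20, 0, 0, 0] (depth 7)
After 'push -3': stack = [5, 20, 20, 20, 0, 0, 0, -3] (depth 8)
After 'mul': stack = [5, 20, 20, 20, 0, 0, 0] (depth 7)
After 'eq': stack = [5, 20, 20, 20, 0, 1] (depth 6)
After 'mod': stack = [5, 20, 20, 20, 0] (depth 5)
After 'push 0': stack = [5, 20, 20, 20, 0, 0] (depth 6)
After 'add': stack = [5, 20, 20, 20, 0] (depth 5)

Answer: 5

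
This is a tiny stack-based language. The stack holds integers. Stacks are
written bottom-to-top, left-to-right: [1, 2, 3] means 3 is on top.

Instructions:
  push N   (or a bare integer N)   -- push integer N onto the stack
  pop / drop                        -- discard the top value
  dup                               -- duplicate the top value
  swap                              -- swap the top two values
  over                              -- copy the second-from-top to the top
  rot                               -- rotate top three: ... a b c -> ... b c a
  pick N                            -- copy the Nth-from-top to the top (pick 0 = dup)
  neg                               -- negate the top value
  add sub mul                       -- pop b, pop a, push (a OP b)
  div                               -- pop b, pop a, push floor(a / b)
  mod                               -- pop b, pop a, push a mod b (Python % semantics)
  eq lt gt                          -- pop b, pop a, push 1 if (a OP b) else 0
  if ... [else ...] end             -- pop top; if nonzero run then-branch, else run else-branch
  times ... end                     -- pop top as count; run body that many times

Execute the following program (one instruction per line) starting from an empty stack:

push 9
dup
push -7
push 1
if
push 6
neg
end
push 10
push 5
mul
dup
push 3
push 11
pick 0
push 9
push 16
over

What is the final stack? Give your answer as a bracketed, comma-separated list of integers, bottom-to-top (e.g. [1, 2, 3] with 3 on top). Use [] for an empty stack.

Answer: [9, 9, -7, -6, 50, 50, 3, 11, 11, 9, 16, 9]

Derivation:
After 'push 9': [9]
After 'dup': [9, 9]
After 'push -7': [9, 9, -7]
After 'push 1': [9, 9, -7, 1]
After 'if': [9, 9, -7]
After 'push 6': [9, 9, -7, 6]
After 'neg': [9, 9, -7, -6]
After 'push 10': [9, 9, -7, -6, 10]
After 'push 5': [9, 9, -7, -6, 10, 5]
After 'mul': [9, 9, -7, -6, 50]
After 'dup': [9, 9, -7, -6, 50, 50]
After 'push 3': [9, 9, -7, -6, 50, 50, 3]
After 'push 11': [9, 9, -7, -6, 50, 50, 3, 11]
After 'pick 0': [9, 9, -7, -6, 50, 50, 3, 11, 11]
After 'push 9': [9, 9, -7, -6, 50, 50, 3, 11, 11, 9]
After 'push 16': [9, 9, -7, -6, 50, 50, 3, 11, 11, 9, 16]
After 'over': [9, 9, -7, -6, 50, 50, 3, 11, 11, 9, 16, 9]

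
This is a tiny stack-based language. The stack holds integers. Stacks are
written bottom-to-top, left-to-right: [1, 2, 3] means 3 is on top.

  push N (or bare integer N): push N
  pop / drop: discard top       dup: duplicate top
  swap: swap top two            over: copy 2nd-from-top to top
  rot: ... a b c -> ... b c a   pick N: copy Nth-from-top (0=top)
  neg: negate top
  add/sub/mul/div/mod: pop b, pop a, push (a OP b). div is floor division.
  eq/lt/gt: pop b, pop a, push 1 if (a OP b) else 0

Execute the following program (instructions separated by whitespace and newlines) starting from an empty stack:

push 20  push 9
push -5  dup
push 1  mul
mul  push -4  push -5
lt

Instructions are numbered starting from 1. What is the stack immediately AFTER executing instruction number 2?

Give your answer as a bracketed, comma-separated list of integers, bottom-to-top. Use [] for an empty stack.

Answer: [20, 9]

Derivation:
Step 1 ('push 20'): [20]
Step 2 ('push 9'): [20, 9]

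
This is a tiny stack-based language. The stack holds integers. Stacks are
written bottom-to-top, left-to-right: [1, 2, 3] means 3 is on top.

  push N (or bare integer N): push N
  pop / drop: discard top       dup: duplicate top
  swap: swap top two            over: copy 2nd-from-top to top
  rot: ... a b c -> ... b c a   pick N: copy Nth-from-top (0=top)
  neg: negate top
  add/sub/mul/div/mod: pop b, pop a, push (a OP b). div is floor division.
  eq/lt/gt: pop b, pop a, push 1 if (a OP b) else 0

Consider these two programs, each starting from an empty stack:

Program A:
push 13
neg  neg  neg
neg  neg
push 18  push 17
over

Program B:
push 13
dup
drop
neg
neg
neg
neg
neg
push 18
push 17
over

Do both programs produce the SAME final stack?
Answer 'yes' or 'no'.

Answer: yes

Derivation:
Program A trace:
  After 'push 13': [13]
  After 'neg': [-13]
  After 'neg': [13]
  After 'neg': [-13]
  After 'neg': [13]
  After 'neg': [-13]
  After 'push 18': [-13, 18]
  After 'push 17': [-13, 18, 17]
  After 'over': [-13, 18, 17, 18]
Program A final stack: [-13, 18, 17, 18]

Program B trace:
  After 'push 13': [13]
  After 'dup': [13, 13]
  After 'drop': [13]
  After 'neg': [-13]
  After 'neg': [13]
  After 'neg': [-13]
  After 'neg': [13]
  After 'neg': [-13]
  After 'push 18': [-13, 18]
  After 'push 17': [-13, 18, 17]
  After 'over': [-13, 18, 17, 18]
Program B final stack: [-13, 18, 17, 18]
Same: yes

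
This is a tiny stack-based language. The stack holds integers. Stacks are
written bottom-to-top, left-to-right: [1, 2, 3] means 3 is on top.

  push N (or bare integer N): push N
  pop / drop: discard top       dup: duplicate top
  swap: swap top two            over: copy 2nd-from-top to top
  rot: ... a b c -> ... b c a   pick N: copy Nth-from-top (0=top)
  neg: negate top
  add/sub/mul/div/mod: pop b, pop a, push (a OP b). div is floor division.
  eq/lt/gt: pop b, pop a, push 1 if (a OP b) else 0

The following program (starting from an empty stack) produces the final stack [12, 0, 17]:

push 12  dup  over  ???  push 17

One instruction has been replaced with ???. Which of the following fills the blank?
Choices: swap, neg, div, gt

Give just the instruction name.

Answer: gt

Derivation:
Stack before ???: [12, 12, 12]
Stack after ???:  [12, 0]
Checking each choice:
  swap: produces [12, 12, 12, 17]
  neg: produces [12, 12, -12, 17]
  div: produces [12, 1, 17]
  gt: MATCH


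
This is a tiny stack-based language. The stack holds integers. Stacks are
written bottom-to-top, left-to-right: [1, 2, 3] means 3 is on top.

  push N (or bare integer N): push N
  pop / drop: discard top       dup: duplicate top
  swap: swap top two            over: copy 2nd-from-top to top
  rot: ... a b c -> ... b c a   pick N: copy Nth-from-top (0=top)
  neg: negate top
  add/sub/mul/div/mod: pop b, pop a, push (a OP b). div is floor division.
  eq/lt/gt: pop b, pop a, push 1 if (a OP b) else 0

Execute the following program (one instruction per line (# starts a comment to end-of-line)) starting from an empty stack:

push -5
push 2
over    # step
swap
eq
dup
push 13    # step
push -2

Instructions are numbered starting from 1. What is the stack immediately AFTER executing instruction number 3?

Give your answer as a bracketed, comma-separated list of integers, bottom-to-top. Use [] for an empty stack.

Step 1 ('push -5'): [-5]
Step 2 ('push 2'): [-5, 2]
Step 3 ('over'): [-5, 2, -5]

Answer: [-5, 2, -5]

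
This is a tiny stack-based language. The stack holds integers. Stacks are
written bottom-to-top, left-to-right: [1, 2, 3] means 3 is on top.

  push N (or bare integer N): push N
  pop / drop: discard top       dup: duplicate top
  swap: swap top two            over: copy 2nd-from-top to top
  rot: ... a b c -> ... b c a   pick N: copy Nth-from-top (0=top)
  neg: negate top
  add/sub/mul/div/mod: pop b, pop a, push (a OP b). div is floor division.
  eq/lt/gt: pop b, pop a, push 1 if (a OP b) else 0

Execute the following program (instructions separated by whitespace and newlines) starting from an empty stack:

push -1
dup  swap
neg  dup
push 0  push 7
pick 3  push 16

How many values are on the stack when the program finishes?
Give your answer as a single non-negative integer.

After 'push -1': stack = [-1] (depth 1)
After 'dup': stack = [-1, -1] (depth 2)
After 'swap': stack = [-1, -1] (depth 2)
After 'neg': stack = [-1, 1] (depth 2)
After 'dup': stack = [-1, 1, 1] (depth 3)
After 'push 0': stack = [-1, 1, 1, 0] (depth 4)
After 'push 7': stack = [-1, 1, 1, 0, 7] (depth 5)
After 'pick 3': stack = [-1, 1, 1, 0, 7, 1] (depth 6)
After 'push 16': stack = [-1, 1, 1, 0, 7, 1, 16] (depth 7)

Answer: 7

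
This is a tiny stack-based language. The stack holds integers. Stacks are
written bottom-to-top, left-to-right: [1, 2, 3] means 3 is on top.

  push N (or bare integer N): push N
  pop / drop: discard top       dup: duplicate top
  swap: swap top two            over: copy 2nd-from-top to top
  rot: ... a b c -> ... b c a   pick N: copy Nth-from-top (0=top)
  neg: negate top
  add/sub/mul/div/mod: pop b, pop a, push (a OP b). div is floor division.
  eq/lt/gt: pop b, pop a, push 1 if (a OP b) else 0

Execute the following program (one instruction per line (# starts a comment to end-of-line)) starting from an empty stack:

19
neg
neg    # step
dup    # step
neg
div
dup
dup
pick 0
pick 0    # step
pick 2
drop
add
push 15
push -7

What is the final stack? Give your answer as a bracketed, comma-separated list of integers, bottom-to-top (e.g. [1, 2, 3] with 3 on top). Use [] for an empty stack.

After 'push 19': [19]
After 'neg': [-19]
After 'neg': [19]
After 'dup': [19, 19]
After 'neg': [19, -19]
After 'div': [-1]
After 'dup': [-1, -1]
After 'dup': [-1, -1, -1]
After 'pick 0': [-1, -1, -1, -1]
After 'pick 0': [-1, -1, -1, -1, -1]
After 'pick 2': [-1, -1, -1, -1, -1, -1]
After 'drop': [-1, -1, -1, -1, -1]
After 'add': [-1, -1, -1, -2]
After 'push 15': [-1, -1, -1, -2, 15]
After 'push -7': [-1, -1, -1, -2, 15, -7]

Answer: [-1, -1, -1, -2, 15, -7]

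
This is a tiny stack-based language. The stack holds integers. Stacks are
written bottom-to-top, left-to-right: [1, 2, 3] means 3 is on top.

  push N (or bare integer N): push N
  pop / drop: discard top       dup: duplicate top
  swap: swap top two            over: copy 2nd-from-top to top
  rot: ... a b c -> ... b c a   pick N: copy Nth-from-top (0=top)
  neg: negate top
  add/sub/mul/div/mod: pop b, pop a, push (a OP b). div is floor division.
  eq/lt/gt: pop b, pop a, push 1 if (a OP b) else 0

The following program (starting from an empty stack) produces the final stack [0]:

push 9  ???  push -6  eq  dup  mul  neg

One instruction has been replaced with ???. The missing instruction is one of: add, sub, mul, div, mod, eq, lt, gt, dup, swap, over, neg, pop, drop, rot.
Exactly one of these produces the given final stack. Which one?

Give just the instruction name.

Stack before ???: [9]
Stack after ???:  [-9]
The instruction that transforms [9] -> [-9] is: neg

Answer: neg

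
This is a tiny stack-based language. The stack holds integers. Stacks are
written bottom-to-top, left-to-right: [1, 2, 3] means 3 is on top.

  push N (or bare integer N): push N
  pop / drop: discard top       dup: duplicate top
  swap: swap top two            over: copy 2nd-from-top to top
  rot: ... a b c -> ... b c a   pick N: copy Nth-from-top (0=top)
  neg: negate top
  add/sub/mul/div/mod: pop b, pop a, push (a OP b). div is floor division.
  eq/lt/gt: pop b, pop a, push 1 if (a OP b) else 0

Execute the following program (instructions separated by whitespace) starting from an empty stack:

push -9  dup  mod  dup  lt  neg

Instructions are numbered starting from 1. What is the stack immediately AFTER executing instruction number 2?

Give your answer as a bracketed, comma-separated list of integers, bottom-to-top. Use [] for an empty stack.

Step 1 ('push -9'): [-9]
Step 2 ('dup'): [-9, -9]

Answer: [-9, -9]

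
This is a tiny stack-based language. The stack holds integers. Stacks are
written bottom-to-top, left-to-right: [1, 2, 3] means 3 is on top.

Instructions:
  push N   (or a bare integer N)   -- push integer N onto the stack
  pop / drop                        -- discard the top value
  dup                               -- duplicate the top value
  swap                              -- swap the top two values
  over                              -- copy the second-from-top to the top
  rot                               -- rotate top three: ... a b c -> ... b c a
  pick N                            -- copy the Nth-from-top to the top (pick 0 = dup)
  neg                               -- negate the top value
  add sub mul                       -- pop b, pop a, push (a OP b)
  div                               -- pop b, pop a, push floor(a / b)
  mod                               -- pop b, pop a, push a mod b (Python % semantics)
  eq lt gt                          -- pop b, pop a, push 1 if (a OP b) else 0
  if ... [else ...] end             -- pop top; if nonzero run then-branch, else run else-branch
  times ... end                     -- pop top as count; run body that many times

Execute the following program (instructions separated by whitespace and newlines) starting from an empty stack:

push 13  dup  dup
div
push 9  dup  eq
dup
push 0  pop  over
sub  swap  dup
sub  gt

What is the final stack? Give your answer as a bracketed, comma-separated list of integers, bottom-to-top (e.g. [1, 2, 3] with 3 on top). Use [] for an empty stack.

After 'push 13': [13]
After 'dup': [13, 13]
After 'dup': [13, 13, 13]
After 'div': [13, 1]
After 'push 9': [13, 1, 9]
After 'dup': [13, 1, 9, 9]
After 'eq': [13, 1, 1]
After 'dup': [13, 1, 1, 1]
After 'push 0': [13, 1, 1, 1, 0]
After 'pop': [13, 1, 1, 1]
After 'over': [13, 1, 1, 1, 1]
After 'sub': [13, 1, 1, 0]
After 'swap': [13, 1, 0, 1]
After 'dup': [13, 1, 0, 1, 1]
After 'sub': [13, 1, 0, 0]
After 'gt': [13, 1, 0]

Answer: [13, 1, 0]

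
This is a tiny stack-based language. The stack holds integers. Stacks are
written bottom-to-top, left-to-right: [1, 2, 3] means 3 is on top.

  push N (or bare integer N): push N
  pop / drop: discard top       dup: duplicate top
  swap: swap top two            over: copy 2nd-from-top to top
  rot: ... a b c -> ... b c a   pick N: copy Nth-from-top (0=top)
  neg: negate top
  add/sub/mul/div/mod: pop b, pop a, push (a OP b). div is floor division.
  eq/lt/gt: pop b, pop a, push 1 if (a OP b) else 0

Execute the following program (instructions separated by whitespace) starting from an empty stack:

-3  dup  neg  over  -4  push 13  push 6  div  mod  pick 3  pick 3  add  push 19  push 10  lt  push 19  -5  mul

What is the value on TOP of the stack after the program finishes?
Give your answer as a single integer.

After 'push -3': [-3]
After 'dup': [-3, -3]
After 'neg': [-3, 3]
After 'over': [-3, 3, -3]
After 'push -4': [-3, 3, -3, -4]
After 'push 13': [-3, 3, -3, -4, 13]
After 'push 6': [-3, 3, -3, -4, 13, 6]
After 'div': [-3, 3, -3, -4, 2]
After 'mod': [-3, 3, -3, 0]
After 'pick 3': [-3, 3, -3, 0, -3]
After 'pick 3': [-3, 3, -3, 0, -3, 3]
After 'add': [-3, 3, -3, 0, 0]
After 'push 19': [-3, 3, -3, 0, 0, 19]
After 'push 10': [-3, 3, -3, 0, 0, 19, 10]
After 'lt': [-3, 3, -3, 0, 0, 0]
After 'push 19': [-3, 3, -3, 0, 0, 0, 19]
After 'push -5': [-3, 3, -3, 0, 0, 0, 19, -5]
After 'mul': [-3, 3, -3, 0, 0, 0, -95]

Answer: -95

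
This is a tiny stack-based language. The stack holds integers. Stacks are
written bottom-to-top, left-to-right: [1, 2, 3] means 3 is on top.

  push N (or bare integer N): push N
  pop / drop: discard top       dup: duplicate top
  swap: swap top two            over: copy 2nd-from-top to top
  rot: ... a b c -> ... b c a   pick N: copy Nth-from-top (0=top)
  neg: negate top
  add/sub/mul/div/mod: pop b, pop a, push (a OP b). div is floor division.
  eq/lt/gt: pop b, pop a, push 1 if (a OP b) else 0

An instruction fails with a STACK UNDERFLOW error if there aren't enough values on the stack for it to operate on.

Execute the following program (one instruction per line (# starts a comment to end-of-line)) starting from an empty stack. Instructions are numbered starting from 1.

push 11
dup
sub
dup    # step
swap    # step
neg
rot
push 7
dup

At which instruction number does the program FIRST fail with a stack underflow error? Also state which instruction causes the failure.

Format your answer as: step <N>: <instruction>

Step 1 ('push 11'): stack = [11], depth = 1
Step 2 ('dup'): stack = [11, 11], depth = 2
Step 3 ('sub'): stack = [0], depth = 1
Step 4 ('dup'): stack = [0, 0], depth = 2
Step 5 ('swap'): stack = [0, 0], depth = 2
Step 6 ('neg'): stack = [0, 0], depth = 2
Step 7 ('rot'): needs 3 value(s) but depth is 2 — STACK UNDERFLOW

Answer: step 7: rot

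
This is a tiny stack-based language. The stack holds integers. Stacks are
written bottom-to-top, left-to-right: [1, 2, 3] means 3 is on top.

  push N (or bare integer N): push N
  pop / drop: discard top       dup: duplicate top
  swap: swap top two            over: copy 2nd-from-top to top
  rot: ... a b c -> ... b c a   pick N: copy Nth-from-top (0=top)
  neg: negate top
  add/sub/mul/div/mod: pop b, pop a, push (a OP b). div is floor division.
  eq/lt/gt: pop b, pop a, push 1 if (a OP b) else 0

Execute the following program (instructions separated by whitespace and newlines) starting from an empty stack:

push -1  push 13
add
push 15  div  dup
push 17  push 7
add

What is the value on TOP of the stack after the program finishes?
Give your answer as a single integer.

Answer: 24

Derivation:
After 'push -1': [-1]
After 'push 13': [-1, 13]
After 'add': [12]
After 'push 15': [12, 15]
After 'div': [0]
After 'dup': [0, 0]
After 'push 17': [0, 0, 17]
After 'push 7': [0, 0, 17, 7]
After 'add': [0, 0, 24]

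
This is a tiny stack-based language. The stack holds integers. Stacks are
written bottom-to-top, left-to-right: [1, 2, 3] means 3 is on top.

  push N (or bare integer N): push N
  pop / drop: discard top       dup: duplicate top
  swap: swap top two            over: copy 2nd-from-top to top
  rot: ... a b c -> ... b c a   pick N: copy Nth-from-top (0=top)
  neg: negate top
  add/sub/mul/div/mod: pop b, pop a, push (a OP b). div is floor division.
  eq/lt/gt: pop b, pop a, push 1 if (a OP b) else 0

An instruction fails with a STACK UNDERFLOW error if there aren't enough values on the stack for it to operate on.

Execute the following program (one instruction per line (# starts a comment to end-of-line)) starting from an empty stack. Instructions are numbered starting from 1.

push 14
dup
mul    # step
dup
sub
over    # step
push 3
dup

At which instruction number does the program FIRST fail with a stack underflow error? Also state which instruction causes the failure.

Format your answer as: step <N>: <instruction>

Step 1 ('push 14'): stack = [14], depth = 1
Step 2 ('dup'): stack = [14, 14], depth = 2
Step 3 ('mul'): stack = [196], depth = 1
Step 4 ('dup'): stack = [196, 196], depth = 2
Step 5 ('sub'): stack = [0], depth = 1
Step 6 ('over'): needs 2 value(s) but depth is 1 — STACK UNDERFLOW

Answer: step 6: over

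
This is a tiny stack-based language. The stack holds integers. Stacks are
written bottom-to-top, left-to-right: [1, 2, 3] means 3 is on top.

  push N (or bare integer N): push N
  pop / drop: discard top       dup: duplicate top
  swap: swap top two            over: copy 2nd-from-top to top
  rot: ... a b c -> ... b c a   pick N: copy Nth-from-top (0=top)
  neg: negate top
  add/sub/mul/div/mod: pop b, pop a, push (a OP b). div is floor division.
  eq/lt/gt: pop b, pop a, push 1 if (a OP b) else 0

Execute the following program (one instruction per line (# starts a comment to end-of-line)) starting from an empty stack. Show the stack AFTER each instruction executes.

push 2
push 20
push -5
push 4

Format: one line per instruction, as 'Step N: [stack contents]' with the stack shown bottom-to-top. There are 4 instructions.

Step 1: [2]
Step 2: [2, 20]
Step 3: [2, 20, -5]
Step 4: [2, 20, -5, 4]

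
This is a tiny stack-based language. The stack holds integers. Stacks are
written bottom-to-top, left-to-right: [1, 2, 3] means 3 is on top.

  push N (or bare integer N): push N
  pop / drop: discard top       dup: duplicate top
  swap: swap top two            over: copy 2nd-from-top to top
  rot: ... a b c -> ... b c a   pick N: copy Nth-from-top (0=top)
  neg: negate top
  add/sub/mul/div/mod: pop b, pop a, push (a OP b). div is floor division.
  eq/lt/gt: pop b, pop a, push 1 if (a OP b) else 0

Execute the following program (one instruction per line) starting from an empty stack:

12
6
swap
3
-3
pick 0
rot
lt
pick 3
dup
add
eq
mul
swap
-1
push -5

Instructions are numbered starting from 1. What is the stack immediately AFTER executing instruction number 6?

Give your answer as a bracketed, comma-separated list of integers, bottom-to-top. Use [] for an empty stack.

Answer: [6, 12, 3, -3, -3]

Derivation:
Step 1 ('12'): [12]
Step 2 ('6'): [12, 6]
Step 3 ('swap'): [6, 12]
Step 4 ('3'): [6, 12, 3]
Step 5 ('-3'): [6, 12, 3, -3]
Step 6 ('pick 0'): [6, 12, 3, -3, -3]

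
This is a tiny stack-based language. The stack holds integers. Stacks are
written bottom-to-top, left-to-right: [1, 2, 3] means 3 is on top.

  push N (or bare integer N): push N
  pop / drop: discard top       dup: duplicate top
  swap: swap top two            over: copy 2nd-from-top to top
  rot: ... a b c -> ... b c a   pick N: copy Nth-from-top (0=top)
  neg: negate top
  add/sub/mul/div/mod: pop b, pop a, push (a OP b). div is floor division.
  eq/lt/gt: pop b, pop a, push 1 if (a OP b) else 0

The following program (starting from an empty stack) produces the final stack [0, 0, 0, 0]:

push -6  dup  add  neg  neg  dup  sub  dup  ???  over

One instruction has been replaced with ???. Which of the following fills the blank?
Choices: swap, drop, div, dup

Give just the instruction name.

Stack before ???: [0, 0]
Stack after ???:  [0, 0, 0]
Checking each choice:
  swap: produces [0, 0, 0]
  drop: stack underflow (need 2, have 1)
  div: division by zero
  dup: MATCH


Answer: dup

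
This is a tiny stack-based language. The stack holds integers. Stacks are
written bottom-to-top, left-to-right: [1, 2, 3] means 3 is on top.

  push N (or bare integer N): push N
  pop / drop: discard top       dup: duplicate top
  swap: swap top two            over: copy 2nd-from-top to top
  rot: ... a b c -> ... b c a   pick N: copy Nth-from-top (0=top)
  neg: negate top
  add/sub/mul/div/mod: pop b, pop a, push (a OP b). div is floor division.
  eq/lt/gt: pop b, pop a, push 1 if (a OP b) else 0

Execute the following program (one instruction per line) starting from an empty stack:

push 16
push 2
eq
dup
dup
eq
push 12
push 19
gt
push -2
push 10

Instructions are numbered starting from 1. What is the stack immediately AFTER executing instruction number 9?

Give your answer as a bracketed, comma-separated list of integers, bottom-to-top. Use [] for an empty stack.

Step 1 ('push 16'): [16]
Step 2 ('push 2'): [16, 2]
Step 3 ('eq'): [0]
Step 4 ('dup'): [0, 0]
Step 5 ('dup'): [0, 0, 0]
Step 6 ('eq'): [0, 1]
Step 7 ('push 12'): [0, 1, 12]
Step 8 ('push 19'): [0, 1, 12, 19]
Step 9 ('gt'): [0, 1, 0]

Answer: [0, 1, 0]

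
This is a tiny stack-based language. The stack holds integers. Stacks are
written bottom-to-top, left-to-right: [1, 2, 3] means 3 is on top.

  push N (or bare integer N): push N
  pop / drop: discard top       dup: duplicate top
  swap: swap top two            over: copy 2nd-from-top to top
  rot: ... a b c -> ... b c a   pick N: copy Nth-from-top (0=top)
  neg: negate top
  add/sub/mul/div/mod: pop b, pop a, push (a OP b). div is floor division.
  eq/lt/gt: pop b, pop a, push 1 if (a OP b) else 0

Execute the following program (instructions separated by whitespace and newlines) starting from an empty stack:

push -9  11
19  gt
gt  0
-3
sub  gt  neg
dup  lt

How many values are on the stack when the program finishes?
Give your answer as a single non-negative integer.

Answer: 1

Derivation:
After 'push -9': stack = [-9] (depth 1)
After 'push 11': stack = [-9, 11] (depth 2)
After 'push 19': stack = [-9, 11, 19] (depth 3)
After 'gt': stack = [-9, 0] (depth 2)
After 'gt': stack = [0] (depth 1)
After 'push 0': stack = [0, 0] (depth 2)
After 'push -3': stack = [0, 0, -3] (depth 3)
After 'sub': stack = [0, 3] (depth 2)
After 'gt': stack = [0] (depth 1)
After 'neg': stack = [0] (depth 1)
After 'dup': stack = [0, 0] (depth 2)
After 'lt': stack = [0] (depth 1)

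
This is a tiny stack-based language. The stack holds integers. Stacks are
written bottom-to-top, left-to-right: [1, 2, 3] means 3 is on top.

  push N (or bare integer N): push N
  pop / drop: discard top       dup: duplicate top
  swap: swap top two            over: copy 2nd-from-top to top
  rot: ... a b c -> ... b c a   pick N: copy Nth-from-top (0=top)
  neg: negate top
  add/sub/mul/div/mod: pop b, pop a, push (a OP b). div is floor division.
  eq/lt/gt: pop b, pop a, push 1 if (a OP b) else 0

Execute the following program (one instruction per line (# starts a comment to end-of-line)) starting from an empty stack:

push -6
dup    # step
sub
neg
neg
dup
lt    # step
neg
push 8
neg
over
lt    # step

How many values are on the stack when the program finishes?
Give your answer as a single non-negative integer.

Answer: 2

Derivation:
After 'push -6': stack = [-6] (depth 1)
After 'dup': stack = [-6, -6] (depth 2)
After 'sub': stack = [0] (depth 1)
After 'neg': stack = [0] (depth 1)
After 'neg': stack = [0] (depth 1)
After 'dup': stack = [0, 0] (depth 2)
After 'lt': stack = [0] (depth 1)
After 'neg': stack = [0] (depth 1)
After 'push 8': stack = [0, 8] (depth 2)
After 'neg': stack = [0, -8] (depth 2)
After 'over': stack = [0, -8, 0] (depth 3)
After 'lt': stack = [0, 1] (depth 2)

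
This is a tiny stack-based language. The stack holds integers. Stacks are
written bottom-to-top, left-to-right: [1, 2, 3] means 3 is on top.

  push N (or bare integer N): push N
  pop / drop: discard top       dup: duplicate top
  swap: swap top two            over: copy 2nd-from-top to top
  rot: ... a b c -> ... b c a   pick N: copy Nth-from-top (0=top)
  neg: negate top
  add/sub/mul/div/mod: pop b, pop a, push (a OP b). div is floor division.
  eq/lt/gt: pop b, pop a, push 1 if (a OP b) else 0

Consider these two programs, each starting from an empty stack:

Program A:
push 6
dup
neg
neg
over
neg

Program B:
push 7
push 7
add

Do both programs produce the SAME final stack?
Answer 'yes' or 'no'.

Answer: no

Derivation:
Program A trace:
  After 'push 6': [6]
  After 'dup': [6, 6]
  After 'neg': [6, -6]
  After 'neg': [6, 6]
  After 'over': [6, 6, 6]
  After 'neg': [6, 6, -6]
Program A final stack: [6, 6, -6]

Program B trace:
  After 'push 7': [7]
  After 'push 7': [7, 7]
  After 'add': [14]
Program B final stack: [14]
Same: no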